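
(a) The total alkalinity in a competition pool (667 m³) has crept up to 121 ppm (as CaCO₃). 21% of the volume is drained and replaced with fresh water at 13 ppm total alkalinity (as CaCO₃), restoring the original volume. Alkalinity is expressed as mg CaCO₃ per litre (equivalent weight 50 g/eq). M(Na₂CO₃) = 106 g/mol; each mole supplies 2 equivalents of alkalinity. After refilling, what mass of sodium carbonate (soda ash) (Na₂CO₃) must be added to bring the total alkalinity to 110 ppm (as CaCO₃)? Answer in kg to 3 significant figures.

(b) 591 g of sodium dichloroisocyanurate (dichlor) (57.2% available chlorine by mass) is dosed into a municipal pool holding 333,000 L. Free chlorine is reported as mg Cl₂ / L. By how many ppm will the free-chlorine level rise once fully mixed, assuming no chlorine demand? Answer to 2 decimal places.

(a) Volume: 667 m³ = 667,000 L.
(a) After draining 21% and refilling: 121 × 0.79 + 13 × 0.21 = 98.32 ppm.
(a) Deficit to target: 110 − 98.32 = 11.68 mg/L.
(a) As CaCO₃: 11.68 mg/L × 667,000 L = 7791 g; ÷ 50 g/eq ÷ 2 = 77.91 mol Na₂CO₃.
(a) Mass: 77.91 × 106 = 8258 g.

(b) Available chlorine delivered: 591 g × 0.572 = 338.1 g as Cl₂.
(b) Concentration rise: 338.1 g / 333,000 L = 1.015 mg/L = 1.02 ppm.

(a) 8.26 kg; (b) 1.02 ppm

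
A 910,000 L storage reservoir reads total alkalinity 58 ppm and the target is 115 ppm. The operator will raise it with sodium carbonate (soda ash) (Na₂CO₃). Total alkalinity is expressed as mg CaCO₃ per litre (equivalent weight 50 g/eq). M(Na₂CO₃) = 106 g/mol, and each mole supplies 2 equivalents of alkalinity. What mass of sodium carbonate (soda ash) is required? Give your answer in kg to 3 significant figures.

55.0 kg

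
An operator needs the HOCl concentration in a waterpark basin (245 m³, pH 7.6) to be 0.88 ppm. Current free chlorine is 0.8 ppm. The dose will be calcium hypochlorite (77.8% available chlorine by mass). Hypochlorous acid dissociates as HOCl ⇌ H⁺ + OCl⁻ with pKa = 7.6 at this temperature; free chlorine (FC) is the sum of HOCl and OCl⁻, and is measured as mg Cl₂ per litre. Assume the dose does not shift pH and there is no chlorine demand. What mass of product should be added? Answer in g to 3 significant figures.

302 g

Volume: 245 m³ = 245,000 L.
[OCl⁻]/[HOCl] = 10^(pH − pKa) = 10^(7.6 − 7.6) = 1; fraction as HOCl = 1/(1 + 1) = 0.5.
Free chlorine required for 0.88 ppm HOCl: 0.88 / 0.5 = 1.76 ppm.
FC to add: 1.76 − 0.8 = 0.96 mg/L as Cl₂.
Cl₂ equivalent: 0.96 mg/L × 245,000 L = 235.2 g.
Product at 77.8% available Cl: 235.2 / 0.778 = 302.3 g.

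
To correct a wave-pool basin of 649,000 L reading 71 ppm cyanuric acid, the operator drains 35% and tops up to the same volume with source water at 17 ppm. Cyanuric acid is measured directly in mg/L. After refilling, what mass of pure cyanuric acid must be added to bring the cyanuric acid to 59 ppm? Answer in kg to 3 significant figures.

4.48 kg

After draining 35% and refilling: 71 × 0.65 + 17 × 0.35 = 52.1 ppm.
Deficit to target: 59 − 52.1 = 6.9 mg/L.
Mass: 6.9 mg/L × 649,000 L = 4478 g cyanuric acid.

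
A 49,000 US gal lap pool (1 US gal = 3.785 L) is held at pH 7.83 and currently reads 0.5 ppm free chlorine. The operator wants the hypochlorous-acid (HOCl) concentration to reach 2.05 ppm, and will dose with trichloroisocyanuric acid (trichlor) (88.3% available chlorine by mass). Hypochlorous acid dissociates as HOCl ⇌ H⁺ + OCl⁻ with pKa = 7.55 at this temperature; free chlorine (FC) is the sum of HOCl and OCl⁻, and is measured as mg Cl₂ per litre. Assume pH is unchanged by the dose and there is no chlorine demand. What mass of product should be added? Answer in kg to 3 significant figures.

Volume: 49,000 US gal × 3.785 L/gal = 185,465 L.
[OCl⁻]/[HOCl] = 10^(pH − pKa) = 10^(7.83 − 7.55) = 1.905; fraction as HOCl = 1/(1 + 1.905) = 0.3442.
Free chlorine required for 2.05 ppm HOCl: 2.05 / 0.3442 = 5.956 ppm.
FC to add: 5.956 − 0.5 = 5.456 mg/L as Cl₂.
Cl₂ equivalent: 5.456 mg/L × 185,465 L = 1012 g.
Product at 88.3% available Cl: 1012 / 0.883 = 1146 g.

1.15 kg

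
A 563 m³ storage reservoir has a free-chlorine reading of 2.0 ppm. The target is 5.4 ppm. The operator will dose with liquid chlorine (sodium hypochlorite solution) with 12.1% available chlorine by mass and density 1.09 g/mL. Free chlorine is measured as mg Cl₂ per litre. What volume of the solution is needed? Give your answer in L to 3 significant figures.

14.5 L

Volume: 563 m³ = 563,000 L.
Chlorine deficit: 5.4 − 2.0 = 3.4 ppm = 3.4 mg/L as Cl₂.
Cl₂ equivalent needed: 3.4 mg/L × 563,000 L = 1,914,000 mg = 1914 g.
Product at 12.1% available chlorine: 1914 / 0.121 = 15,820 g.
Volume at density 1.09 g/mL: 15,820 g ÷ 1.09 g/mL = 14,510 mL.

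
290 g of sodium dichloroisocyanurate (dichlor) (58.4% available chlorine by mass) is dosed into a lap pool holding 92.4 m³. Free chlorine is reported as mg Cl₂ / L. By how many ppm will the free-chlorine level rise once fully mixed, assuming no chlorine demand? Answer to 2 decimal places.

Volume: 92.4 m³ = 92,400 L.
Available chlorine delivered: 290 g × 0.584 = 169.4 g as Cl₂.
Concentration rise: 169.4 g / 92,400 L = 1.833 mg/L = 1.83 ppm.

1.83 ppm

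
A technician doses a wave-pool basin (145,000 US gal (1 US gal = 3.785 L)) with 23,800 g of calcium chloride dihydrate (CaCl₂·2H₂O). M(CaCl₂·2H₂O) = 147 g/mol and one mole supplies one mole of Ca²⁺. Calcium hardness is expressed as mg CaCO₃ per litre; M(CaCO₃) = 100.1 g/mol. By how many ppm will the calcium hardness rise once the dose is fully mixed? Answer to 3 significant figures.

29.5 ppm

Volume: 145,000 US gal × 3.785 L/gal = 548,825 L.
Moles of Ca²⁺: 23,800 g ÷ 147 g/mol = 161.9 mol.
As CaCO₃: 161.9 mol × 100.1 g/mol = 16,210 g.
Rise: 16,210 g / 548,825 L × 1000 = 29.53 mg/L.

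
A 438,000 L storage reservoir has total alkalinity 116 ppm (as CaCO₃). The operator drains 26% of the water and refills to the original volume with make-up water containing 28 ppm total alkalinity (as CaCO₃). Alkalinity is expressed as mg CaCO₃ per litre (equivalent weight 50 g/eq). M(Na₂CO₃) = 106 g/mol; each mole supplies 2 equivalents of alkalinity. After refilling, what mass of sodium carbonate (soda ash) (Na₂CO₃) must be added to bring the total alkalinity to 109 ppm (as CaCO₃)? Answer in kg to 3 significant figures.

7.37 kg

After draining 26% and refilling: 116 × 0.74 + 28 × 0.26 = 93.12 ppm.
Deficit to target: 109 − 93.12 = 15.88 mg/L.
As CaCO₃: 15.88 mg/L × 438,000 L = 6955 g; ÷ 50 g/eq ÷ 2 = 69.55 mol Na₂CO₃.
Mass: 69.55 × 106 = 7373 g.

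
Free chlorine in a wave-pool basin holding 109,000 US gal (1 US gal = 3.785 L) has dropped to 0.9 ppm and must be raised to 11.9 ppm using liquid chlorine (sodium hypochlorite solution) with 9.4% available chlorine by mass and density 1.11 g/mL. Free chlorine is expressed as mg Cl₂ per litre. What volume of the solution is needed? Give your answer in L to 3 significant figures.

43.5 L

Volume: 109,000 US gal × 3.785 L/gal = 412,565 L.
Chlorine deficit: 11.9 − 0.9 = 11 ppm = 11 mg/L as Cl₂.
Cl₂ equivalent needed: 11 mg/L × 412,565 L = 4,538,000 mg = 4538 g.
Product at 9.4% available chlorine: 4538 / 0.094 = 48,280 g.
Volume at density 1.11 g/mL: 48,280 g ÷ 1.11 g/mL = 43,490 mL.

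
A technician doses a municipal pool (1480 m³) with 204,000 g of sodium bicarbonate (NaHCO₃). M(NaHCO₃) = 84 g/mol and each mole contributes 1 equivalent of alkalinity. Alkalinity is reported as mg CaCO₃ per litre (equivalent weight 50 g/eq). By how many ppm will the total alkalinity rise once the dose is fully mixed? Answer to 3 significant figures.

82.0 ppm

Volume: 1480 m³ = 1,480,000 L.
Moles of NaHCO₃: 204,000 g ÷ 84 g/mol = 2429 mol → 2429 eq of alkalinity.
As CaCO₃: 2429 eq × 50 g/eq = 121,400 g.
Rise: 121,400 g / 1,480,000 L × 1000 = 82.05 mg/L.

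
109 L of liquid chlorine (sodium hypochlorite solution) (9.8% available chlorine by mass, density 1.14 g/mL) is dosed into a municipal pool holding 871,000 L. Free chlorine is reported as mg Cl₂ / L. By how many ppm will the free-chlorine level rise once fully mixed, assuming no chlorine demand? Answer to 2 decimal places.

Mass of solution: 109 L × 1000 mL/L × 1.14 g/mL = 124,300 g.
Available chlorine delivered: 124,300 g × 0.098 = 12,180 g as Cl₂.
Concentration rise: 12,180 g / 871,000 L = 13.98 mg/L = 13.98 ppm.

13.98 ppm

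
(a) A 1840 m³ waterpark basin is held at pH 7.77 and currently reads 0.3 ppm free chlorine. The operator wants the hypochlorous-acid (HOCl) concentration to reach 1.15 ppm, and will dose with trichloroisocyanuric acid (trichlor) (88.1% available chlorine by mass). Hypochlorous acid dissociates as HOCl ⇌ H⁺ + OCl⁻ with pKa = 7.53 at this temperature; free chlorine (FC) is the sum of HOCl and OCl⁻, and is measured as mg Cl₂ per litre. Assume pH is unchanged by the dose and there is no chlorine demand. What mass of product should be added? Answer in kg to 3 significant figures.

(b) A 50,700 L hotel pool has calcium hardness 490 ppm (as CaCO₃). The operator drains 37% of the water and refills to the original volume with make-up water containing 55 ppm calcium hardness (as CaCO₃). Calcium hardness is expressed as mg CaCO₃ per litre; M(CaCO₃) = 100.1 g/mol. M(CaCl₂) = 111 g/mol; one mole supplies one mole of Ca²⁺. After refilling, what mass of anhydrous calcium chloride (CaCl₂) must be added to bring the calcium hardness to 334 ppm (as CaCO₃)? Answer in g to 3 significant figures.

(a) 5.95 kg; (b) 278 g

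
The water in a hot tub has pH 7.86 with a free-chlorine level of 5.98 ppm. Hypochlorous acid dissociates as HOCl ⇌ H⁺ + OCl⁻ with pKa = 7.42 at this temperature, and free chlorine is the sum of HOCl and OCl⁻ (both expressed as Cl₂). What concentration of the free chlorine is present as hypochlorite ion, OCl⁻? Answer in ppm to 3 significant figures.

4.39 ppm

[OCl⁻]/[HOCl] = 10^(pH − pKa) = 10^(7.86 − 7.42) = 10^0.44 = 2.754.
Fraction as HOCl = 1 / (1 + 2.754) = 0.2664.
OCl⁻ = (1 − 0.2664) × 5.98 ppm = 4.387 ppm.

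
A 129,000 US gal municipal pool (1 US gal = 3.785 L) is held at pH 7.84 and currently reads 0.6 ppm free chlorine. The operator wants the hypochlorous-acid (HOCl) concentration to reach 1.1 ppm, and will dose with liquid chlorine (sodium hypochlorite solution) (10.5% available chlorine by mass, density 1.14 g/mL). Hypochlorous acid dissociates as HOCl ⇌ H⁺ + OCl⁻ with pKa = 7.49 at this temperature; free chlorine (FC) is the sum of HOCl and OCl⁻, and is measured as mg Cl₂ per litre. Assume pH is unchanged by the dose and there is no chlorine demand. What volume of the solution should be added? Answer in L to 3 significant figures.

Volume: 129,000 US gal × 3.785 L/gal = 488,265 L.
[OCl⁻]/[HOCl] = 10^(pH − pKa) = 10^(7.84 − 7.49) = 2.239; fraction as HOCl = 1/(1 + 2.239) = 0.3088.
Free chlorine required for 1.1 ppm HOCl: 1.1 / 0.3088 = 3.563 ppm.
FC to add: 3.563 − 0.6 = 2.963 mg/L as Cl₂.
Cl₂ equivalent: 2.963 mg/L × 488,265 L = 1447 g.
Product at 10.5% available Cl: 1447 / 0.105 = 13,780 g.
Volume: 13,780 g ÷ 1.14 g/mL = 12,080 mL.

12.1 L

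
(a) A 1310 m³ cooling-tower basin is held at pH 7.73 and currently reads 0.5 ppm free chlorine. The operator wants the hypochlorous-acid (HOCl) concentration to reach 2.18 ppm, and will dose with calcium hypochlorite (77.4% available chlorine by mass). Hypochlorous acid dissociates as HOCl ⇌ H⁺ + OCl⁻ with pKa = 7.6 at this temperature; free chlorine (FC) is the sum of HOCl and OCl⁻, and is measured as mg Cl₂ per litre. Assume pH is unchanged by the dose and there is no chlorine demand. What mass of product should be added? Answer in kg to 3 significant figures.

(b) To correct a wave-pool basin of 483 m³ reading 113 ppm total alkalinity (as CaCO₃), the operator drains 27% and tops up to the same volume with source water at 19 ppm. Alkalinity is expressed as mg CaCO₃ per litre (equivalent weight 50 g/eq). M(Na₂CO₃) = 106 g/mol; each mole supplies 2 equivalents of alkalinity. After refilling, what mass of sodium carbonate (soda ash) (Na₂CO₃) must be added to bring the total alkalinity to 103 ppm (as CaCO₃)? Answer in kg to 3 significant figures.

(a) Volume: 1310 m³ = 1,310,000 L.
(a) [OCl⁻]/[HOCl] = 10^(pH − pKa) = 10^(7.73 − 7.6) = 1.349; fraction as HOCl = 1/(1 + 1.349) = 0.4257.
(a) Free chlorine required for 2.18 ppm HOCl: 2.18 / 0.4257 = 5.121 ppm.
(a) FC to add: 5.121 − 0.5 = 4.621 mg/L as Cl₂.
(a) Cl₂ equivalent: 4.621 mg/L × 1,310,000 L = 6053 g.
(a) Product at 77.4% available Cl: 6053 / 0.774 = 7821 g.

(b) Volume: 483 m³ = 483,000 L.
(b) After draining 27% and refilling: 113 × 0.73 + 19 × 0.27 = 87.62 ppm.
(b) Deficit to target: 103 − 87.62 = 15.38 mg/L.
(b) As CaCO₃: 15.38 mg/L × 483,000 L = 7429 g; ÷ 50 g/eq ÷ 2 = 74.29 mol Na₂CO₃.
(b) Mass: 74.29 × 106 = 7874 g.

(a) 7.82 kg; (b) 7.87 kg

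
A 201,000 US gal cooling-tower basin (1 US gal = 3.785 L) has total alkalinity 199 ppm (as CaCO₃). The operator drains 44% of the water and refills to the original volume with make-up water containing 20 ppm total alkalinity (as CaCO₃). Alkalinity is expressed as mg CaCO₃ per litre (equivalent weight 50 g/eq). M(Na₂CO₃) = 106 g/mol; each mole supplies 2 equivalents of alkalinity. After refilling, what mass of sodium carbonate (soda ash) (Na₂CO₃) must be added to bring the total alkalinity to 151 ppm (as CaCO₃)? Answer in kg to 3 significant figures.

Volume: 201,000 US gal × 3.785 L/gal = 760,785 L.
After draining 44% and refilling: 199 × 0.56 + 20 × 0.44 = 120.24 ppm.
Deficit to target: 151 − 120.24 = 30.76 mg/L.
As CaCO₃: 30.76 mg/L × 760,785 L = 23,400 g; ÷ 50 g/eq ÷ 2 = 234 mol Na₂CO₃.
Mass: 234 × 106 = 24,810 g.

24.8 kg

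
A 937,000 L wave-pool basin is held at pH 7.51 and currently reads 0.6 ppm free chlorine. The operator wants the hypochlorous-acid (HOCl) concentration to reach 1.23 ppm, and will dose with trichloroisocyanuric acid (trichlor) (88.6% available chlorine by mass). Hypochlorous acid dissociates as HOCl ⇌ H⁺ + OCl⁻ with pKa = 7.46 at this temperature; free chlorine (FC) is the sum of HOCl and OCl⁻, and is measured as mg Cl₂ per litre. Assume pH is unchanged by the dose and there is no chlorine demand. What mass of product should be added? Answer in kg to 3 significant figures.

2.13 kg

[OCl⁻]/[HOCl] = 10^(pH − pKa) = 10^(7.51 − 7.46) = 1.122; fraction as HOCl = 1/(1 + 1.122) = 0.4712.
Free chlorine required for 1.23 ppm HOCl: 1.23 / 0.4712 = 2.61 ppm.
FC to add: 2.61 − 0.6 = 2.01 mg/L as Cl₂.
Cl₂ equivalent: 2.01 mg/L × 937,000 L = 1883 g.
Product at 88.6% available Cl: 1883 / 0.886 = 2126 g.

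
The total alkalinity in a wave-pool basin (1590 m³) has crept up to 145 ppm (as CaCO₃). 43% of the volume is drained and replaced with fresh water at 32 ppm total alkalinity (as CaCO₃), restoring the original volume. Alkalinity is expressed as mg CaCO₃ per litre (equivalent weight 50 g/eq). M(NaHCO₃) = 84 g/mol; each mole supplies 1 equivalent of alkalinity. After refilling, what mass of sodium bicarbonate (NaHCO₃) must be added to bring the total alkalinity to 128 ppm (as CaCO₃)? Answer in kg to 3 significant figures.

84.4 kg

Volume: 1590 m³ = 1,590,000 L.
After draining 43% and refilling: 145 × 0.57 + 32 × 0.43 = 96.41 ppm.
Deficit to target: 128 − 96.41 = 31.59 mg/L.
As CaCO₃: 31.59 mg/L × 1,590,000 L = 50,230 g; ÷ 50 g/eq ÷ 1 = 1005 mol NaHCO₃.
Mass: 1005 × 84 = 84,380 g.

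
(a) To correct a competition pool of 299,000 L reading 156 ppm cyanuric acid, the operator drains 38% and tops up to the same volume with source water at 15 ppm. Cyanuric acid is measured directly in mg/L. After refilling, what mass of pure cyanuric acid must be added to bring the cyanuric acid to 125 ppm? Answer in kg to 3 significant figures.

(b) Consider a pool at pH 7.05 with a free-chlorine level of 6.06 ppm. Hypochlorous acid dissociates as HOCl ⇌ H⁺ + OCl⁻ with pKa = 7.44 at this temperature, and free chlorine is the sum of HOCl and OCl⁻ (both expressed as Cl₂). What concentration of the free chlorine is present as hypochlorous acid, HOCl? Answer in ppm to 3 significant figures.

(a) 6.75 kg; (b) 4.31 ppm

(a) After draining 38% and refilling: 156 × 0.62 + 15 × 0.38 = 102.42 ppm.
(a) Deficit to target: 125 − 102.42 = 22.58 mg/L.
(a) Mass: 22.58 mg/L × 299,000 L = 6751 g cyanuric acid.

(b) [OCl⁻]/[HOCl] = 10^(pH − pKa) = 10^(7.05 − 7.44) = 10^-0.39 = 0.4074.
(b) Fraction as HOCl = 1 / (1 + 0.4074) = 0.7105.
(b) HOCl = 0.7105 × 6.06 ppm = 4.306 ppm.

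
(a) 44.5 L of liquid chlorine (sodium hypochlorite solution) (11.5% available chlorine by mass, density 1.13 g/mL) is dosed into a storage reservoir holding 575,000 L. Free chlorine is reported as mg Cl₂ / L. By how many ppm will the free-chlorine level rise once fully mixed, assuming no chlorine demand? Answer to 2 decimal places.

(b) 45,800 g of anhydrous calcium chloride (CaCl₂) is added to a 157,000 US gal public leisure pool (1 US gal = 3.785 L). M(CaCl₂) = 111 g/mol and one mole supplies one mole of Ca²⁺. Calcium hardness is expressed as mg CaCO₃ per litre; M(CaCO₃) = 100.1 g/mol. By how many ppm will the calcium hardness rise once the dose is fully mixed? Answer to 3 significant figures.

(a) Mass of solution: 44.5 L × 1000 mL/L × 1.13 g/mL = 50,280 g.
(a) Available chlorine delivered: 50,280 g × 0.115 = 5783 g as Cl₂.
(a) Concentration rise: 5783 g / 575,000 L = 10.06 mg/L = 10.06 ppm.

(b) Volume: 157,000 US gal × 3.785 L/gal = 594,245 L.
(b) Moles of Ca²⁺: 45,800 g ÷ 111 g/mol = 412.6 mol.
(b) As CaCO₃: 412.6 mol × 100.1 g/mol = 41,300 g.
(b) Rise: 41,300 g / 594,245 L × 1000 = 69.5 mg/L.

(a) 10.06 ppm; (b) 69.5 ppm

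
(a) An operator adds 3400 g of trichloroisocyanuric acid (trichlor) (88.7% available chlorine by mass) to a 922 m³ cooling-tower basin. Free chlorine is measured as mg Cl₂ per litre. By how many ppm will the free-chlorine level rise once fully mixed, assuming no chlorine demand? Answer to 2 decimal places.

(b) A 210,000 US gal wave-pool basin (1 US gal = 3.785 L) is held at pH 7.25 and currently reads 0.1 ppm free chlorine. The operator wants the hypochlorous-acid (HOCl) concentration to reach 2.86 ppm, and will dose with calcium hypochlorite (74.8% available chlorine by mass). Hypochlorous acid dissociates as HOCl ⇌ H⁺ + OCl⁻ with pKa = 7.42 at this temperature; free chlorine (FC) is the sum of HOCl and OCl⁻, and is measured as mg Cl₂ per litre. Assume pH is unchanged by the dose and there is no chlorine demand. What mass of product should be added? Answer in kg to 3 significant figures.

(a) 3.27 ppm; (b) 4.99 kg

(a) Volume: 922 m³ = 922,000 L.
(a) Available chlorine delivered: 3400 g × 0.887 = 3016 g as Cl₂.
(a) Concentration rise: 3016 g / 922,000 L = 3.271 mg/L = 3.27 ppm.

(b) Volume: 210,000 US gal × 3.785 L/gal = 794,850 L.
(b) [OCl⁻]/[HOCl] = 10^(pH − pKa) = 10^(7.25 − 7.42) = 0.6761; fraction as HOCl = 1/(1 + 0.6761) = 0.5966.
(b) Free chlorine required for 2.86 ppm HOCl: 2.86 / 0.5966 = 4.794 ppm.
(b) FC to add: 4.794 − 0.1 = 4.694 mg/L as Cl₂.
(b) Cl₂ equivalent: 4.694 mg/L × 794,850 L = 3731 g.
(b) Product at 74.8% available Cl: 3731 / 0.748 = 4988 g.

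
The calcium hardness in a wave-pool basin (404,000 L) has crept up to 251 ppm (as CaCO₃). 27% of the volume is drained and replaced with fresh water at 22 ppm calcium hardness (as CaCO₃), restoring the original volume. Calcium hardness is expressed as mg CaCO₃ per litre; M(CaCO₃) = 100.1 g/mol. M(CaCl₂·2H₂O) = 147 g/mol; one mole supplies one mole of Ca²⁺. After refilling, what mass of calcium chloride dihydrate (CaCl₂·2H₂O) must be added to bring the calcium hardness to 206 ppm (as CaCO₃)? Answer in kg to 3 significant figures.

9.99 kg

After draining 27% and refilling: 251 × 0.73 + 22 × 0.27 = 189.17 ppm.
Deficit to target: 206 − 189.17 = 16.83 mg/L.
As CaCO₃: 16.83 mg/L × 404,000 L = 6799 g; ÷ 100.1 = 67.93 mol Ca²⁺.
Mass: 67.93 × 147 = 9985 g.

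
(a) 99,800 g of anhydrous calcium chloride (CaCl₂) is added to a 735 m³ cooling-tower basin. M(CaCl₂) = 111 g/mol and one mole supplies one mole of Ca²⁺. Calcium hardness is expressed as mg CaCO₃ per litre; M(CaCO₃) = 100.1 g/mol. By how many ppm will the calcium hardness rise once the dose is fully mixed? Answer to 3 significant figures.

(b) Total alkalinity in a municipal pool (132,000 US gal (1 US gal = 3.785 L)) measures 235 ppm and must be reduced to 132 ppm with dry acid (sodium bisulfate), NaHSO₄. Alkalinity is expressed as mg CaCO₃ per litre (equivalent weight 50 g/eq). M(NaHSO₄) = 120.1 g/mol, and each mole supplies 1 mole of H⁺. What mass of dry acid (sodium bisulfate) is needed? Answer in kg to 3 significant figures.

(a) Volume: 735 m³ = 735,000 L.
(a) Moles of Ca²⁺: 99,800 g ÷ 111 g/mol = 899.1 mol.
(a) As CaCO₃: 899.1 mol × 100.1 g/mol = 90,000 g.
(a) Rise: 90,000 g / 735,000 L × 1000 = 122.4 mg/L.

(b) Volume: 132,000 US gal × 3.785 L/gal = 499,620 L.
(b) Alkalinity to neutralize: (235 − 132) = 103 mg/L as CaCO₃ × 499,620 L = 51,460 g as CaCO₃.
(b) Equivalents of H⁺ required: 51,460 ÷ 50 g/eq = 1029 eq = 1029 mol NaHSO₄.
(b) Mass of NaHSO₄: 1029 × 120.1 = 123,600 g.

(a) 122 ppm; (b) 124 kg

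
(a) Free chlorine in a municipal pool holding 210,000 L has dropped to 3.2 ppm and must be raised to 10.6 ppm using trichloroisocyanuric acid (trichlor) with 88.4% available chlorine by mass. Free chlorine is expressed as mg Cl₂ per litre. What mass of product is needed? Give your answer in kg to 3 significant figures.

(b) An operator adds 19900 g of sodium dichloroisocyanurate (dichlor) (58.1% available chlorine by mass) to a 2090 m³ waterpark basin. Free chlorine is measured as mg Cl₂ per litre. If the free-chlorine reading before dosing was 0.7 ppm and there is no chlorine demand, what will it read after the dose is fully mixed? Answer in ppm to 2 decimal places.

(a) 1.76 kg; (b) 6.23 ppm

(a) Chlorine deficit: 10.6 − 3.2 = 7.4 ppm = 7.4 mg/L as Cl₂.
(a) Cl₂ equivalent needed: 7.4 mg/L × 210,000 L = 1,554,000 mg = 1554 g.
(a) Product at 88.4% available chlorine: 1554 / 0.884 = 1758 g.

(b) Volume: 2090 m³ = 2,090,000 L.
(b) Available chlorine delivered: 19,900 g × 0.581 = 11,560 g as Cl₂.
(b) Concentration rise: 11,560 g / 2,090,000 L = 5.532 mg/L = 5.53 ppm.
(b) Final FC: 0.7 + 5.53 = 6.23 ppm.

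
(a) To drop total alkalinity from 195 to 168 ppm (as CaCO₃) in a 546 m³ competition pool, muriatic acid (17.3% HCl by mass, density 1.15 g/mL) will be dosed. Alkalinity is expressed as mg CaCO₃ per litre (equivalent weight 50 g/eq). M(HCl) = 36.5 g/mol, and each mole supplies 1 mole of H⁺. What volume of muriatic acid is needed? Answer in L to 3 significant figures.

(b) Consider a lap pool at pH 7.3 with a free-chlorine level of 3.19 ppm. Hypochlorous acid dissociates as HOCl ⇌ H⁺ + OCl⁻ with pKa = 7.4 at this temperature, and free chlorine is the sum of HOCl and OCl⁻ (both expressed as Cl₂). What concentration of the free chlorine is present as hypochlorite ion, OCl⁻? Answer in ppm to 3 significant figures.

(a) 54.1 L; (b) 1.41 ppm

(a) Volume: 546 m³ = 546,000 L.
(a) Alkalinity to neutralize: (195 − 168) = 27 mg/L as CaCO₃ × 546,000 L = 14,740 g as CaCO₃.
(a) Equivalents of H⁺ required: 14,740 ÷ 50 g/eq = 294.8 eq = 294.8 mol HCl.
(a) Mass of HCl: 294.8 × 36.5 = 10,760 g.
(a) Mass of 17.3% solution: 10,760 / 0.173 = 62,210 g.
(a) Volume: 62,210 g ÷ 1.15 g/mL = 54,090 mL.

(b) [OCl⁻]/[HOCl] = 10^(pH − pKa) = 10^(7.3 − 7.4) = 10^-0.10 = 0.7943.
(b) Fraction as HOCl = 1 / (1 + 0.7943) = 0.5573.
(b) OCl⁻ = (1 − 0.5573) × 3.19 ppm = 1.412 ppm.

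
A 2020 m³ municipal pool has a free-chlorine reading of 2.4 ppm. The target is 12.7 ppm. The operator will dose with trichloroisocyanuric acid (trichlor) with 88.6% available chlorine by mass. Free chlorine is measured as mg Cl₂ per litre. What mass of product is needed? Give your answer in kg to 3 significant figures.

Volume: 2020 m³ = 2,020,000 L.
Chlorine deficit: 12.7 − 2.4 = 10.3 ppm = 10.3 mg/L as Cl₂.
Cl₂ equivalent needed: 10.3 mg/L × 2,020,000 L = 20,810,000 mg = 20,810 g.
Product at 88.6% available chlorine: 20,810 / 0.886 = 23,480 g.

23.5 kg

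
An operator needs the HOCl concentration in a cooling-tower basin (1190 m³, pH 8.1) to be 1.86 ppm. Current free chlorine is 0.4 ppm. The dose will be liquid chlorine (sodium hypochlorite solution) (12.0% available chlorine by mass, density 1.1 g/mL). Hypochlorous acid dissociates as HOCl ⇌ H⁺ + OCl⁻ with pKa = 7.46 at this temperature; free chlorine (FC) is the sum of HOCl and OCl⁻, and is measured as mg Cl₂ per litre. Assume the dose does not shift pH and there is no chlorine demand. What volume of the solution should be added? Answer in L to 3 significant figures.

86.4 L

Volume: 1190 m³ = 1,190,000 L.
[OCl⁻]/[HOCl] = 10^(pH − pKa) = 10^(8.1 − 7.46) = 4.365; fraction as HOCl = 1/(1 + 4.365) = 0.1864.
Free chlorine required for 1.86 ppm HOCl: 1.86 / 0.1864 = 9.979 ppm.
FC to add: 9.979 − 0.4 = 9.579 mg/L as Cl₂.
Cl₂ equivalent: 9.579 mg/L × 1,190,000 L = 11,400 g.
Product at 12.0% available Cl: 11,400 / 0.12 = 94,990 g.
Volume: 94,990 g ÷ 1.1 g/mL = 86,360 mL.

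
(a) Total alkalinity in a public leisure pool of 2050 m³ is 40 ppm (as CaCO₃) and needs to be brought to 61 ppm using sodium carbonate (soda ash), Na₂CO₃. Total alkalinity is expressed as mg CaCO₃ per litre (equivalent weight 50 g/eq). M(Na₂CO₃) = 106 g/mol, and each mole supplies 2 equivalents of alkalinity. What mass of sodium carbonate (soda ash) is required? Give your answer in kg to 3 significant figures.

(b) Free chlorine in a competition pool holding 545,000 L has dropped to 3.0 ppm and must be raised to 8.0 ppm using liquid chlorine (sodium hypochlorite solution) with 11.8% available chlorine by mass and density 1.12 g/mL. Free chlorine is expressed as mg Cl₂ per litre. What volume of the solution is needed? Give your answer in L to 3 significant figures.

(a) 45.6 kg; (b) 20.6 L

(a) Volume: 2050 m³ = 2,050,000 L.
(a) Alkalinity to add: (61 − 40) = 21 mg/L as CaCO₃ × 2,050,000 L = 43,050 g as CaCO₃.
(a) Equivalents: 43,050 g ÷ 50 g/eq = 861 eq.
(a) Each mole of Na₂CO₃ supplies 2 eq, so 861 / 2 = 430.5 mol.
(a) Mass: 430.5 mol × 106 g/mol = 45,630 g.

(b) Chlorine deficit: 8.0 − 3.0 = 5 ppm = 5 mg/L as Cl₂.
(b) Cl₂ equivalent needed: 5 mg/L × 545,000 L = 2,725,000 mg = 2725 g.
(b) Product at 11.8% available chlorine: 2725 / 0.118 = 23,090 g.
(b) Volume at density 1.12 g/mL: 23,090 g ÷ 1.12 g/mL = 20,620 mL.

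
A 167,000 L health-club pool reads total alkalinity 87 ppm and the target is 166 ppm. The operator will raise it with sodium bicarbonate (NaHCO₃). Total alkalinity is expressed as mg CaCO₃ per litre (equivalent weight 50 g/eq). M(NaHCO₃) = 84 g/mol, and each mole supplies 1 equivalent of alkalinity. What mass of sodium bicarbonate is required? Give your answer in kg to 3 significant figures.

22.2 kg

Alkalinity to add: (166 − 87) = 79 mg/L as CaCO₃ × 167,000 L = 13,190 g as CaCO₃.
Equivalents: 13,190 g ÷ 50 g/eq = 263.9 eq.
NaHCO₃ supplies 1 eq per mole → 263.9 mol.
Mass: 263.9 mol × 84 g/mol = 22,160 g.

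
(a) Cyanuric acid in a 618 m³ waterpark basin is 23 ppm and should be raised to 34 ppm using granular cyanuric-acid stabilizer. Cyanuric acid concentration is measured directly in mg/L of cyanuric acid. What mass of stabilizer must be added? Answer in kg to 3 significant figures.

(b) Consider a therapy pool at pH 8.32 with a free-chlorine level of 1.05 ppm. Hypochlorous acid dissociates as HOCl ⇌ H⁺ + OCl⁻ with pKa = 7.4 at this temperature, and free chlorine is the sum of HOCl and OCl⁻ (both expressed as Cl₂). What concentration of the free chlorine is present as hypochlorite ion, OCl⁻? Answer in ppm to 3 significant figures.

(a) Volume: 618 m³ = 618,000 L.
(a) CYA to add: (34 − 23) = 11 mg/L × 618,000 L = 6798 g cyanuric acid.

(b) [OCl⁻]/[HOCl] = 10^(pH − pKa) = 10^(8.32 − 7.4) = 10^0.92 = 8.318.
(b) Fraction as HOCl = 1 / (1 + 8.318) = 0.1073.
(b) OCl⁻ = (1 − 0.1073) × 1.05 ppm = 0.9373 ppm.

(a) 6.80 kg; (b) 0.937 ppm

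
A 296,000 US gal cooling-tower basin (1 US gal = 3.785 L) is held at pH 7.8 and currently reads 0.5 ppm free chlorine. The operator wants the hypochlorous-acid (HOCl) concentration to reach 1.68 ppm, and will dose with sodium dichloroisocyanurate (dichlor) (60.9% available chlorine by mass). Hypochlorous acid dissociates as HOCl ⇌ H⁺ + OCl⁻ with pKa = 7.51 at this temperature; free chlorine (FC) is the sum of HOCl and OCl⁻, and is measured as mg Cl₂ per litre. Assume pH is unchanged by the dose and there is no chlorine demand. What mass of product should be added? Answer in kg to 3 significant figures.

8.20 kg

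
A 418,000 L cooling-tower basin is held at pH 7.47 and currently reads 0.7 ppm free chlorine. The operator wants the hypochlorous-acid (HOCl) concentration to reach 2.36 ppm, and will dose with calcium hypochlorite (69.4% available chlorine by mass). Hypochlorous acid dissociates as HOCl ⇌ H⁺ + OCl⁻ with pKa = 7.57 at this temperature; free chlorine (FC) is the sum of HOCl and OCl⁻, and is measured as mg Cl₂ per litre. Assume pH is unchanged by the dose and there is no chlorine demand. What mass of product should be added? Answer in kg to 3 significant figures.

2.13 kg

[OCl⁻]/[HOCl] = 10^(pH − pKa) = 10^(7.47 − 7.57) = 0.7943; fraction as HOCl = 1/(1 + 0.7943) = 0.5573.
Free chlorine required for 2.36 ppm HOCl: 2.36 / 0.5573 = 4.235 ppm.
FC to add: 4.235 − 0.7 = 3.535 mg/L as Cl₂.
Cl₂ equivalent: 3.535 mg/L × 418,000 L = 1477 g.
Product at 69.4% available Cl: 1477 / 0.694 = 2129 g.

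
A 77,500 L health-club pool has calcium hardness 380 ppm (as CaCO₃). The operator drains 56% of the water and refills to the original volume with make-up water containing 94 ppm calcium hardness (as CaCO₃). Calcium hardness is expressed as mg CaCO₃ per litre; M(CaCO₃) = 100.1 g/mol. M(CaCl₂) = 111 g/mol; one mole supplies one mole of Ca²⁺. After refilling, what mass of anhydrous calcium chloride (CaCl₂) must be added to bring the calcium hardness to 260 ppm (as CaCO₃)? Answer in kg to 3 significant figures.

3.45 kg

After draining 56% and refilling: 380 × 0.44 + 94 × 0.56 = 219.84 ppm.
Deficit to target: 260 − 219.84 = 40.16 mg/L.
As CaCO₃: 40.16 mg/L × 77,500 L = 3112 g; ÷ 100.1 = 31.09 mol Ca²⁺.
Mass: 31.09 × 111 = 3451 g.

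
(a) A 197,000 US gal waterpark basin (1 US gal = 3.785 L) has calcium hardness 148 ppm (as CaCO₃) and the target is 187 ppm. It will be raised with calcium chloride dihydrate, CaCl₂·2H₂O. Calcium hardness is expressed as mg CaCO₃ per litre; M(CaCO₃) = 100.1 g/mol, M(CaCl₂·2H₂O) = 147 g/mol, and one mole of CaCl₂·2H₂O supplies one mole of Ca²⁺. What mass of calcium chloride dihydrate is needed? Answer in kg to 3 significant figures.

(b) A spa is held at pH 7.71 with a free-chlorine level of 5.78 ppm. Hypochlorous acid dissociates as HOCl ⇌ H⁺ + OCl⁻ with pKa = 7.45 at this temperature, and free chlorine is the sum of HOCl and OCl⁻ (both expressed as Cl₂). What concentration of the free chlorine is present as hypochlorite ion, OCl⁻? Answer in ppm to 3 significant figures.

(a) 42.7 kg; (b) 3.73 ppm

(a) Volume: 197,000 US gal × 3.785 L/gal = 745,645 L.
(a) Hardness to add: (187 − 148) = 39 mg/L as CaCO₃ × 745,645 L = 29,080 g as CaCO₃.
(a) Moles of Ca²⁺ (1 mol Ca²⁺ ≡ 1 mol CaCO₃): 29,080 / 100.1 g/mol = 290.5 mol.
(a) Mass of CaCl₂·2H₂O: 290.5 × 147 = 42,710 g.

(b) [OCl⁻]/[HOCl] = 10^(pH − pKa) = 10^(7.71 − 7.45) = 10^0.26 = 1.82.
(b) Fraction as HOCl = 1 / (1 + 1.82) = 0.3546.
(b) OCl⁻ = (1 − 0.3546) × 5.78 ppm = 3.73 ppm.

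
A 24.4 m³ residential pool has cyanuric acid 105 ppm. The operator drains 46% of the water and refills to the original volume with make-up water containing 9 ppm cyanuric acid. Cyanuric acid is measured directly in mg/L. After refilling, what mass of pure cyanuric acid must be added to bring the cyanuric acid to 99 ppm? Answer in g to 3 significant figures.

931 g

Volume: 24.4 m³ = 24,400 L.
After draining 46% and refilling: 105 × 0.54 + 9 × 0.46 = 60.84 ppm.
Deficit to target: 99 − 60.84 = 38.16 mg/L.
Mass: 38.16 mg/L × 24,400 L = 931.1 g cyanuric acid.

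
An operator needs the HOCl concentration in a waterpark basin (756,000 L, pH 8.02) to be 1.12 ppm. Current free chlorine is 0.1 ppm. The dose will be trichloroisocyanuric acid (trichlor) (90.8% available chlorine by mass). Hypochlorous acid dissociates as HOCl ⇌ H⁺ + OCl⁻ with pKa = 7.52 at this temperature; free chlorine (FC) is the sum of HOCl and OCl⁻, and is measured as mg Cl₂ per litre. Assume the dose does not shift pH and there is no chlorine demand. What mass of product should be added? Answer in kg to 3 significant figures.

[OCl⁻]/[HOCl] = 10^(pH − pKa) = 10^(8.02 − 7.52) = 3.162; fraction as HOCl = 1/(1 + 3.162) = 0.2403.
Free chlorine required for 1.12 ppm HOCl: 1.12 / 0.2403 = 4.662 ppm.
FC to add: 4.662 − 0.1 = 4.562 mg/L as Cl₂.
Cl₂ equivalent: 4.562 mg/L × 756,000 L = 3449 g.
Product at 90.8% available Cl: 3449 / 0.908 = 3798 g.

3.80 kg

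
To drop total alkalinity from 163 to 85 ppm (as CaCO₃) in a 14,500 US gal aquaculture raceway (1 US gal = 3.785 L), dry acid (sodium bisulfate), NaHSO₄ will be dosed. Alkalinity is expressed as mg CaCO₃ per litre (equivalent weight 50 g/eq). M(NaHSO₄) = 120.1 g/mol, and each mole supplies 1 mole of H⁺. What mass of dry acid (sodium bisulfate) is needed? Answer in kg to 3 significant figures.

10.3 kg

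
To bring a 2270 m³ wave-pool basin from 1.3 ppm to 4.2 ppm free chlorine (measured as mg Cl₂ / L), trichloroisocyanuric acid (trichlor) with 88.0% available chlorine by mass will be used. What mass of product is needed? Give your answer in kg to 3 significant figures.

7.48 kg

Volume: 2270 m³ = 2,270,000 L.
Chlorine deficit: 4.2 − 1.3 = 2.9 ppm = 2.9 mg/L as Cl₂.
Cl₂ equivalent needed: 2.9 mg/L × 2,270,000 L = 6,583,000 mg = 6583 g.
Product at 88.0% available chlorine: 6583 / 0.88 = 7481 g.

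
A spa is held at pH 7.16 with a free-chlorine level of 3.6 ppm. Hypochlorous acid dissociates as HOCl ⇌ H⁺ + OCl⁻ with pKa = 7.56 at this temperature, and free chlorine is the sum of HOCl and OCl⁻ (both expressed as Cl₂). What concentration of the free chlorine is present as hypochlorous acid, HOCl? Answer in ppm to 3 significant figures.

2.57 ppm

[OCl⁻]/[HOCl] = 10^(pH − pKa) = 10^(7.16 − 7.56) = 10^-0.40 = 0.3981.
Fraction as HOCl = 1 / (1 + 0.3981) = 0.7153.
HOCl = 0.7153 × 3.6 ppm = 2.575 ppm.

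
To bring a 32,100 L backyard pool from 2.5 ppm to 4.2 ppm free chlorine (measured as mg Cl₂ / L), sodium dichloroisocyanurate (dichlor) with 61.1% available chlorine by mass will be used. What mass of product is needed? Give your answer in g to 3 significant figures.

89.3 g

Chlorine deficit: 4.2 − 2.5 = 1.7 ppm = 1.7 mg/L as Cl₂.
Cl₂ equivalent needed: 1.7 mg/L × 32,100 L = 54,570 mg = 54.57 g.
Product at 61.1% available chlorine: 54.57 / 0.611 = 89.31 g.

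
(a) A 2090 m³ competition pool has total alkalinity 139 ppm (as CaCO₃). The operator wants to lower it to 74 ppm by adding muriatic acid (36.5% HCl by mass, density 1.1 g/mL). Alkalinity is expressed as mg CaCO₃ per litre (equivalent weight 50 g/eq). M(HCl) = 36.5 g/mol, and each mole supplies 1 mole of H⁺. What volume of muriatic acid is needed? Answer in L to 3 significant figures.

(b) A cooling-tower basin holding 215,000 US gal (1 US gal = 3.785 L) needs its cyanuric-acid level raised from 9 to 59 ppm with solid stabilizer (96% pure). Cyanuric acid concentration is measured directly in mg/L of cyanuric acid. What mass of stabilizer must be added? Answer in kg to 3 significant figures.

(a) 247 L; (b) 42.4 kg

(a) Volume: 2090 m³ = 2,090,000 L.
(a) Alkalinity to neutralize: (139 − 74) = 65 mg/L as CaCO₃ × 2,090,000 L = 135,800 g as CaCO₃.
(a) Equivalents of H⁺ required: 135,800 ÷ 50 g/eq = 2717 eq = 2717 mol HCl.
(a) Mass of HCl: 2717 × 36.5 = 99,170 g.
(a) Mass of 36.5% solution: 99,170 / 0.365 = 271,700 g.
(a) Volume: 271,700 g ÷ 1.1 g/mL = 247,000 mL.

(b) Volume: 215,000 US gal × 3.785 L/gal = 813,775 L.
(b) CYA to add: (59 − 9) = 50 mg/L × 813,775 L = 40,690 g cyanuric acid.
(b) At 96% purity: 40,690 / 0.96 = 42,380 g product.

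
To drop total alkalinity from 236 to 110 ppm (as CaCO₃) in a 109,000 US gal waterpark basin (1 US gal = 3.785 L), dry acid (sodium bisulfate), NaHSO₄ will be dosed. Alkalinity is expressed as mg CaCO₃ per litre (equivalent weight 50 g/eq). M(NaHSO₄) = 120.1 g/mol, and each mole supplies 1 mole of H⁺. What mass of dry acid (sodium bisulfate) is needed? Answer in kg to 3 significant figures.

125 kg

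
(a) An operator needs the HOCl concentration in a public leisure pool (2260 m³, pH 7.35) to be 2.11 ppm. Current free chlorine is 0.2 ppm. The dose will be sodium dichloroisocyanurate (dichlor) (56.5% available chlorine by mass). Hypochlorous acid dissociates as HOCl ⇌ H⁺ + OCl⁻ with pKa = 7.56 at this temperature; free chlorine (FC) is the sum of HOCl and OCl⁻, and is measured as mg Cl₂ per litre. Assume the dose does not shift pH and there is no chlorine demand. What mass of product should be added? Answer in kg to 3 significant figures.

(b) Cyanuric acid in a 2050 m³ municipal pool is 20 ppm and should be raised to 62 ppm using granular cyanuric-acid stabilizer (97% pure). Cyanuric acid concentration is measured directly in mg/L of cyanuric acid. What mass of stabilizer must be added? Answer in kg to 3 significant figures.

(a) 12.8 kg; (b) 88.8 kg

(a) Volume: 2260 m³ = 2,260,000 L.
(a) [OCl⁻]/[HOCl] = 10^(pH − pKa) = 10^(7.35 − 7.56) = 0.6166; fraction as HOCl = 1/(1 + 0.6166) = 0.6186.
(a) Free chlorine required for 2.11 ppm HOCl: 2.11 / 0.6186 = 3.411 ppm.
(a) FC to add: 3.411 − 0.2 = 3.211 mg/L as Cl₂.
(a) Cl₂ equivalent: 3.211 mg/L × 2,260,000 L = 7257 g.
(a) Product at 56.5% available Cl: 7257 / 0.565 = 12,840 g.

(b) Volume: 2050 m³ = 2,050,000 L.
(b) CYA to add: (62 − 20) = 42 mg/L × 2,050,000 L = 86,100 g cyanuric acid.
(b) At 97% purity: 86,100 / 0.97 = 88,760 g product.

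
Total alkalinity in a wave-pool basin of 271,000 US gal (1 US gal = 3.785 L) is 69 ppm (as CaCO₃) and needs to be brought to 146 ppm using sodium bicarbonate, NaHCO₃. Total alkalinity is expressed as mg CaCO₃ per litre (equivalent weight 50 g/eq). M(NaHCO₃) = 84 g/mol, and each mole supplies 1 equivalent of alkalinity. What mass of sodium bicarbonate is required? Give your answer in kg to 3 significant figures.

133 kg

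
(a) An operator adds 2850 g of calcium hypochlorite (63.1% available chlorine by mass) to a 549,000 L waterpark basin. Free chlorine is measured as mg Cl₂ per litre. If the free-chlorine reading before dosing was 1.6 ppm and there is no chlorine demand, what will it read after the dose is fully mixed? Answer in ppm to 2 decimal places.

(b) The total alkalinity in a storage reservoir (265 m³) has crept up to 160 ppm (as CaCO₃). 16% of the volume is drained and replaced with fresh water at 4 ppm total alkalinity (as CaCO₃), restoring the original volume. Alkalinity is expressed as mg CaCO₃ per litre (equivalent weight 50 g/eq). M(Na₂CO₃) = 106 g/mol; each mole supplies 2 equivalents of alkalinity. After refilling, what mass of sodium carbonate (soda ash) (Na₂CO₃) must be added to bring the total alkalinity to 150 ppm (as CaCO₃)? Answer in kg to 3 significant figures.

(a) 4.88 ppm; (b) 4.20 kg

(a) Available chlorine delivered: 2850 g × 0.631 = 1798 g as Cl₂.
(a) Concentration rise: 1798 g / 549,000 L = 3.276 mg/L = 3.28 ppm.
(a) Final FC: 1.6 + 3.28 = 4.88 ppm.

(b) Volume: 265 m³ = 265,000 L.
(b) After draining 16% and refilling: 160 × 0.84 + 4 × 0.16 = 135.04 ppm.
(b) Deficit to target: 150 − 135.04 = 14.96 mg/L.
(b) As CaCO₃: 14.96 mg/L × 265,000 L = 3964 g; ÷ 50 g/eq ÷ 2 = 39.64 mol Na₂CO₃.
(b) Mass: 39.64 × 106 = 4202 g.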